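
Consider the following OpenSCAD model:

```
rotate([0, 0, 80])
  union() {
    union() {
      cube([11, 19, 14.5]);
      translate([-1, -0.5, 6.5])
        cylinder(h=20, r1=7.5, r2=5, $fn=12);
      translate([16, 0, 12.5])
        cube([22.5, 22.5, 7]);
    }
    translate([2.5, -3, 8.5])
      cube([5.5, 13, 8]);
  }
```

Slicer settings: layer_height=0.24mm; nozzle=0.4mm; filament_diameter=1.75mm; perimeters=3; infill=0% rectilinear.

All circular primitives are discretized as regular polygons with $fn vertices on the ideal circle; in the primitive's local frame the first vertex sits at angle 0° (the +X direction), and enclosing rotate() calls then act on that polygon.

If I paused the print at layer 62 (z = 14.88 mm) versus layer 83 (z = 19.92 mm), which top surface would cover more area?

Layer 62 (z = 14.88): the cube is absent (z outside [0, 14.5]); the cone at (-1, -0.5): at t=0.419 of its height the radius interpolates to r₁+(r₂−r₁)t = 6.452, giving a regular 12-gon of that circumradius (area = (12/2)·6.452²·sin(360°/12) = 124.90 mm²); the cube at (16, 0) (footprint 22.5×22.5) is included at this height (area 506.25 mm²); Combining (union): the 2 present regions are separate (no shared area or edge), so areas and boundary lengths simply add and each stays a separate island — area = 631.15 mm²; the 5.5×13 cube at (2.5, -3) contributes its full rectangle (area 71.50 mm²); Taking the union: the regions partially overlap — summed areas 702.65 mm² minus the doubly-counted overlap 16.85 mm² gives 685.80 mm² — area = 685.80 mm²; (rotated 80° about Z; rotation is an isometry so areas/perimeters/island counts are preserved). So its area = 685.80 mm². Layer 83 (z = 19.92): the cube is not intersected at this z (z outside [0, 14.5]); the cone at (-1, -0.5) (r1=7.5→r2=5) has section circumradius 5.822 here — a regular 12-gon (area = (12/2)·5.822²·sin(360°/12) = 101.70 mm²); the cube at (16, 0) does not reach this height (z outside [12.5, 19.5]); Combining (union): only the cone at (-1, -0.5) is present, so the union is just that shape — area = 101.70 mm²; the cube at (2.5, -3) is not intersected at this z (z outside [8.5, 16.5]); Merging all regions: only that combined region is present, so the union is just that shape — area = 101.70 mm²; (rotated 80° about Z; rotation is an isometry so areas/perimeters/island counts are preserved). So its area = 101.70 mm². Layer 62 is larger (685.80 vs 101.70 mm²).

layer 62 (z = 14.88 mm)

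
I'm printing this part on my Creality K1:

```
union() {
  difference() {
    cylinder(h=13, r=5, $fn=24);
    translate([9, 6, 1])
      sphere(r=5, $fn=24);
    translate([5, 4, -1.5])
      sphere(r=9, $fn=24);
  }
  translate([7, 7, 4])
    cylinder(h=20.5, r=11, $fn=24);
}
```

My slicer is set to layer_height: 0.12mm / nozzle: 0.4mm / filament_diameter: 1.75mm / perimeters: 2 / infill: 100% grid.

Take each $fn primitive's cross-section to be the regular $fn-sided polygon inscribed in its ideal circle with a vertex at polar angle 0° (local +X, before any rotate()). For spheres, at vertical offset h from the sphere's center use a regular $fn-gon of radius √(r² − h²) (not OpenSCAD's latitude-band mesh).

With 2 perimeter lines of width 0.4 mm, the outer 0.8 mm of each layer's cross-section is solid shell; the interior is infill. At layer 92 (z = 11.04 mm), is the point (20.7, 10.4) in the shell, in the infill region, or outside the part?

outside

At z = 11.04 mm: the r=5 cylinder contributes a regular 24-gon of circumradius 5; the sphere at (9, 6) is not intersected at this z (|z−center|=10.040 > r=5); the sphere at (5, 4) is absent (|z−center|=12.540 > r=9); After the difference (first − rest): none of the subtracted shapes is present at this height, so the r=5 cylinder is unchanged — 1 connected region; the cylinder at (7, 7): section is a regular 24-gon, circumradius r=11; Taking the union: the regions partially overlap (shared area 45.23 mm²), so overlapping operands fuse into one piece — 1 connected region. Overall, the cross-section is a single solid region. The nearest boundary edge runs (16.53, 12.50)→(17.63, 9.85); distance from the point to it = 3.12 mm. The point is not inside any of the regions above, so it lies outside the cross-section (3.12 mm from the nearest boundary).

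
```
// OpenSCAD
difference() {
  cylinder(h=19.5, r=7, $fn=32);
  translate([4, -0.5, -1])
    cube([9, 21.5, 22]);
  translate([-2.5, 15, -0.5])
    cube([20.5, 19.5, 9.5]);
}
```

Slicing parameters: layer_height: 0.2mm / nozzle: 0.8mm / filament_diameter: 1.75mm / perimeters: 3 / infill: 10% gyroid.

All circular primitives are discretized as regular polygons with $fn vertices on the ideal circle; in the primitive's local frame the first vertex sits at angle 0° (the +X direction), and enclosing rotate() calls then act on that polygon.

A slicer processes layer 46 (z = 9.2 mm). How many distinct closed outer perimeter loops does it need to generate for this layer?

At z = 9.2 mm: the r=7 cylinder gives a regular 32-gon of circumradius 7 (constant along its height); the 9×21.5 cube at (4, -0.5) contributes its full rectangle; the cube at (-2.5, 15) is not intersected at this z (z outside [-0.5, 9]); Taking the first minus the rest: starting from the r=7 cylinder, the 9×21.5 cube at (4, -0.5) partially overlaps it — only the 13.43 mm² overlap (of its 193.50 mm²) is removed, clipping the outline — 1 connected region. The result has 1 disconnected region.

1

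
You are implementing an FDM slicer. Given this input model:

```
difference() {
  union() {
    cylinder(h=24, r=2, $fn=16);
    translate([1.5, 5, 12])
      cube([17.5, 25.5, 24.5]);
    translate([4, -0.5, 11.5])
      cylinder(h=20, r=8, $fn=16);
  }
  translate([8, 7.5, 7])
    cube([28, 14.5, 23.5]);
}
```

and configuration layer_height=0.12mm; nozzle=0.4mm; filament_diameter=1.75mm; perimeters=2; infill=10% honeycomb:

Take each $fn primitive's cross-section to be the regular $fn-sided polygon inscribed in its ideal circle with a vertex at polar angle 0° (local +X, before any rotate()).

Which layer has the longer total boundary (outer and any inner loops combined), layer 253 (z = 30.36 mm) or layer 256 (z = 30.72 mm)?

layer 253 (z = 30.36 mm)

Layer 253 (z = 30.36): the cylinder does not reach this height (z outside [0, 24]); the 17.5×25.5 cube at (1.5, 5) contributes its full rectangle (perimeter 86.00 mm); the cylinder at (4, -0.5): section is a regular 16-gon, circumradius r=8 (perimeter = 2·16·8.000·sin(180°/16) = 49.94 mm); Combining (union): the regions partially overlap (shared area 15.02 mm²), so the edge portions inside another operand are dropped and the merged outline is re-measured after clipping — boundary = 116.70 mm; the cube at (8, 7.5) is present — its section is the full 28×14.5 rectangle (perimeter 85.00 mm); After the difference (first − rest): starting from that combined region, the 28×14.5 cube at (8, 7.5) partially overlaps it — only the 159.50 mm² overlap (of its 406.00 mm²) is removed, clipping the outline — boundary = 138.70 mm. So its perimeter = 138.70 mm. Layer 256 (z = 30.72): the cylinder does not reach this height (z outside [0, 24]); the 17.5×25.5 cube at (1.5, 5) contributes its full rectangle (perimeter 86.00 mm); the cylinder at (4, -0.5): section is a regular 16-gon, circumradius r=8 (perimeter = 2·16·8.000·sin(180°/16) = 49.94 mm); Merging all regions: the regions partially overlap (shared area 15.02 mm²), so the edge portions inside another operand are dropped and the merged outline is re-measured after clipping — boundary = 116.70 mm; the cube at (8, 7.5) is absent (z outside [7, 30.5]); Subtracting the remaining from the first: none of the subtracted shapes is present at this height, so the result so far is unchanged — boundary = 116.70 mm. So its perimeter = 116.70 mm. Layer 253 is larger (138.70 vs 116.70 mm).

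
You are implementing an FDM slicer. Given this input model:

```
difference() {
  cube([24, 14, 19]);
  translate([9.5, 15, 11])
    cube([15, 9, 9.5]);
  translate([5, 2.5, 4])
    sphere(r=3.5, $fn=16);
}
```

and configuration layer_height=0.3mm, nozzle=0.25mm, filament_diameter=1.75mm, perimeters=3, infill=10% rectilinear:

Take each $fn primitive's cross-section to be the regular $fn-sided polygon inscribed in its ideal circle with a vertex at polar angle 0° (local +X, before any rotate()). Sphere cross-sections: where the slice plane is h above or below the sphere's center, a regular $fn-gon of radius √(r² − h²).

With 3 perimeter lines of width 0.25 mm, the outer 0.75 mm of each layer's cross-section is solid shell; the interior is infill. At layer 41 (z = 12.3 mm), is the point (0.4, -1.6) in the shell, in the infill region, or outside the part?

At z = 12.3 mm: the 24×14 cube contributes its full rectangle; the 15×9 cube at (9.5, 15) contributes its full rectangle; the sphere at (5, 2.5) is not intersected at this z (|z−center|=8.300 > r=3.5); Taking the first minus the rest: starting from the 24×14 cube, the 15×9 cube at (9.5, 15) misses the remaining region (no effect) — 1 connected region. Overall, the cross-section is a single solid region. The nearest boundary edge runs (24.00, 0.00)→(0.00, 0.00); distance from the point to it = 1.60 mm. The point is not inside any of the regions above, so it lies outside the cross-section (1.60 mm from the nearest boundary).

outside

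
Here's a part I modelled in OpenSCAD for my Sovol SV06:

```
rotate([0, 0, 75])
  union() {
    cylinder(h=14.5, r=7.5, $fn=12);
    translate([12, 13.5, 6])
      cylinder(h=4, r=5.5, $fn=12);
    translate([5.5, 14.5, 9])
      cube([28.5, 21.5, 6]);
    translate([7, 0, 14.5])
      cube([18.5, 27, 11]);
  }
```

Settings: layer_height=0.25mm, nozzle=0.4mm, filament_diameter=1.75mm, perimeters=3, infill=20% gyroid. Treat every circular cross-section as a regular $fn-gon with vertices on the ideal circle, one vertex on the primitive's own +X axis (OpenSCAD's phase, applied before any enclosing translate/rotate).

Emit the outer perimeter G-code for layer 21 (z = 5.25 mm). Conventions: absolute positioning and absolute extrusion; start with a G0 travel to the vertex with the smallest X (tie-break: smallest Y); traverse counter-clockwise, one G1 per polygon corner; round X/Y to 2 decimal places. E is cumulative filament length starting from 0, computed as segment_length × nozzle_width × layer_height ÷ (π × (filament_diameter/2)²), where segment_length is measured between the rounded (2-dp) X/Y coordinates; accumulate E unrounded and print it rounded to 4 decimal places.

G0 X-7.24 Y-1.94 Z5.25
G1 X-5.30 Y-5.30 E0.1613
G1 X-1.94 Y-7.24 E0.3226
G1 X1.94 Y-7.24 E0.4839
G1 X5.30 Y-5.30 E0.6452
G1 X7.24 Y-1.94 E0.8065
G1 X7.24 Y1.94 E0.9678
G1 X5.30 Y5.30 E1.1291
G1 X1.94 Y7.24 E1.2905
G1 X-1.94 Y7.24 E1.4518
G1 X-5.30 Y5.30 E1.6131
G1 X-7.24 Y1.94 E1.7744
G1 X-7.24 Y-1.94 E1.9357

At z = 5.25 mm: the r=7.5 cylinder contributes a regular 12-gon of circumradius 7.5; the cylinder at (12, 13.5) is not intersected at this z (z outside [6, 10]); the cube at (5.5, 14.5) is not intersected at this z (z outside [9, 15]); the cube at (7, 0) is absent (z outside [14.5, 25.5]); Merging all regions: only the r=7.5 cylinder is present, so the union is just that shape — 1 connected region; (rotated 75° about Z; rotation is an isometry so areas/perimeters/island counts are preserved). The outline is a single polygon with 12 vertices. Extrusion per mm of travel: 0.4 × 0.25 / (π × 0.875²) = 0.041575. Accumulating E over each segment gives final E = 1.9357.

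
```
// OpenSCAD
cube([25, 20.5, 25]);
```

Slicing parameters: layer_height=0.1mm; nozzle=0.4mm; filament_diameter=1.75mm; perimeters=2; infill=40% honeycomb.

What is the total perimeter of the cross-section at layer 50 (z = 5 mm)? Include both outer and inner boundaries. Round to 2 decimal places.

At z = 5 mm: the cube (footprint 25×20.5) is included at this height (perimeter 91.00 mm). Overall, the cross-section is a single solid region. Total boundary length (outer) = 91.00 mm.

91.00 mm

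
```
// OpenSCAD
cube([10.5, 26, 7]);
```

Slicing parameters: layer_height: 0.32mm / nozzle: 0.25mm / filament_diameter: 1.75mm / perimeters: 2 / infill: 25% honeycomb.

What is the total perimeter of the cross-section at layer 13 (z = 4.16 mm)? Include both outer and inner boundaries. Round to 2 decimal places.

At z = 4.16 mm: the cube is present — its section is the full 10.5×26 rectangle (perimeter 73.00 mm). Overall, the cross-section is a single solid region. Total boundary length (outer) = 73.00 mm.

73.00 mm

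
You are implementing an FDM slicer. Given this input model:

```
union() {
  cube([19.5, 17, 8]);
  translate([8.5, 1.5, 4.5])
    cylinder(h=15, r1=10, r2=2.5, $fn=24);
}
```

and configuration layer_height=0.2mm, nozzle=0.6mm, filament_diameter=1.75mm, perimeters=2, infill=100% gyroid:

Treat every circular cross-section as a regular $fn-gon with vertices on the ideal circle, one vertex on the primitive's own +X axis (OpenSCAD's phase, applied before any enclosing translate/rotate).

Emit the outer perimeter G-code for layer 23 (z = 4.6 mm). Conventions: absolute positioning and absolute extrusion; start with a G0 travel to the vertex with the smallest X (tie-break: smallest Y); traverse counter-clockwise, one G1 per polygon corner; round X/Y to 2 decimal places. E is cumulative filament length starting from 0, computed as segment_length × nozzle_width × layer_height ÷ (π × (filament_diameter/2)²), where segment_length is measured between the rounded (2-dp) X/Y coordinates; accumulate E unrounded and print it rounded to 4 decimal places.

G0 X-1.45 Y1.50 Z4.60
G1 X-1.11 Y-1.08 E0.1298
G1 X-0.12 Y-3.47 E0.2589
G1 X1.46 Y-5.54 E0.3888
G1 X3.52 Y-7.12 E0.5183
G1 X5.92 Y-8.11 E0.6479
G1 X8.50 Y-8.45 E0.7777
G1 X11.08 Y-8.11 E0.9075
G1 X13.48 Y-7.12 E1.0370
G1 X15.54 Y-5.54 E1.1666
G1 X17.12 Y-3.48 E1.2961
G1 X18.11 Y-1.08 E1.4256
G1 X18.25 Y0.00 E1.4799
G1 X19.50 Y0.00 E1.5423
G1 X19.50 Y17.00 E2.3904
G1 X0.00 Y17.00 E3.3633
G1 X0.00 Y6.63 E3.8807
G1 X-0.12 Y6.47 E3.8906
G1 X-1.11 Y4.08 E4.0197
G1 X-1.45 Y1.50 E4.1495

At z = 4.6 mm: the 19.5×17 cube contributes its full rectangle; the cone at (8.5, 1.5) (r1=10→r2=2.5) has section circumradius 9.950 here — a regular 24-gon; Merging all regions: the regions partially overlap (shared area 176.49 mm²), so overlapping operands fuse into one piece — 1 connected region. The outline is a single polygon with 19 vertices. Extrusion per mm of travel: 0.6 × 0.2 / (π × 0.875²) = 0.049890. Accumulating E over each segment gives final E = 4.1495.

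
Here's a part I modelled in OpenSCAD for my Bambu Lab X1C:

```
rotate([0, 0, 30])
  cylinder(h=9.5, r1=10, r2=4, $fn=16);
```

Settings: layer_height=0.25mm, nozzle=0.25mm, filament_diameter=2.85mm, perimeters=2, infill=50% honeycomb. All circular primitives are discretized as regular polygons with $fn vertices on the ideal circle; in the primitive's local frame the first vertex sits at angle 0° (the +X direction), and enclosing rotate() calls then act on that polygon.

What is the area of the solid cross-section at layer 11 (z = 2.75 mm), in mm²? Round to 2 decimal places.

209.04 mm²

At z = 2.75 mm: the cone contributes a regular 16-gon of circumradius 8.263 (interpolated between r1=10 and r2=4 at t=0.289) (area = (16/2)·8.263²·sin(360°/16) = 209.04 mm²); (whole slice rotated 30° about Z — lengths, areas and connectivity unchanged). Overall, the cross-section is a single solid region. Net area = 209.04 mm².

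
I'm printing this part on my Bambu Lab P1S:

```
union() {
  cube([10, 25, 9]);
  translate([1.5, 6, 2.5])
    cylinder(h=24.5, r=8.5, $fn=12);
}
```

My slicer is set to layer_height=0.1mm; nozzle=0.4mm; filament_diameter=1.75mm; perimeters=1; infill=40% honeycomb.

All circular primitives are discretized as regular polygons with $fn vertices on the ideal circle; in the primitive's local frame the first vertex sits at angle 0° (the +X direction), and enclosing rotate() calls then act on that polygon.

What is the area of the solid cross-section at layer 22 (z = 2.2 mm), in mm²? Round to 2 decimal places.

At z = 2.2 mm: the 10×25 cube contributes its full rectangle (area 250.00 mm²); the cylinder at (1.5, 6) does not reach this height (z outside [2.5, 27]); Taking the union: only the 10×25 cube is present, so the union is just that shape — area = 250.00 mm². Overall, the cross-section is a single solid region. Net area = 250.00 mm².

250.00 mm²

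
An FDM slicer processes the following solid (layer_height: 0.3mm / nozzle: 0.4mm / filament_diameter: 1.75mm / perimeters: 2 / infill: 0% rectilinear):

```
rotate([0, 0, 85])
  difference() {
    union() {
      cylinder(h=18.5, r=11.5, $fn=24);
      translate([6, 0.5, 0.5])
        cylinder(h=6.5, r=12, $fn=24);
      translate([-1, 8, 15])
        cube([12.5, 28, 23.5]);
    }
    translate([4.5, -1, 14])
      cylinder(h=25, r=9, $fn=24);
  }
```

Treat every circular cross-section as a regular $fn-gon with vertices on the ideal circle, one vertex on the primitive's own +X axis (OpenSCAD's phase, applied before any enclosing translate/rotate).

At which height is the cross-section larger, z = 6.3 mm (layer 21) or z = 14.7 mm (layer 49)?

Layer 21 (z = 6.3): the cylinder: section is a regular 24-gon, circumradius r=11.5 (area = (24/2)·11.500²·sin(360°/24) = 410.75 mm²); the r=12 cylinder at (6, 0.5) contributes a regular 24-gon of circumradius 12 (area = (24/2)·12.000²·sin(360°/24) = 447.24 mm²); the cube at (-1, 8) does not reach this height (z outside [15, 38.5]); Taking the union: the regions partially overlap — summed areas 857.99 mm² minus the doubly-counted overlap 289.39 mm² gives 568.59 mm² — area = 568.59 mm²; the cylinder at (4.5, -1) is absent (z outside [14, 39]); Subtracting the remaining from the first: none of the subtracted shapes is present at this height, so the result so far is unchanged — area = 568.59 mm²; (rotated 85° about Z; rotation is an isometry so areas/perimeters/island counts are preserved). So its area = 568.59 mm². Layer 49 (z = 14.7): the r=11.5 cylinder gives a regular 24-gon of circumradius 11.5 (constant along its height) (area = (24/2)·11.500²·sin(360°/24) = 410.75 mm²); the cylinder at (6, 0.5) does not reach this height (z outside [0.5, 7]); the cube at (-1, 8) does not reach this height (z outside [15, 38.5]); Taking the union: only the r=11.5 cylinder is present, so the union is just that shape — area = 410.75 mm²; the r=9 cylinder at (4.5, -1) contributes a regular 24-gon of circumradius 9 (area = (24/2)·9.000²·sin(360°/24) = 251.57 mm²); Subtracting the remaining from the first: starting from the result so far (410.75 mm²), the r=9 cylinder at (4.5, -1) partially overlaps it — only the 223.67 mm² overlap (of its 251.57 mm²) is removed, clipping the outline — area = 187.08 mm²; (whole slice rotated 85° about Z — lengths, areas and connectivity unchanged). So its area = 187.08 mm². Layer 21 is larger (568.59 vs 187.08 mm²).

layer 21 (z = 6.3 mm)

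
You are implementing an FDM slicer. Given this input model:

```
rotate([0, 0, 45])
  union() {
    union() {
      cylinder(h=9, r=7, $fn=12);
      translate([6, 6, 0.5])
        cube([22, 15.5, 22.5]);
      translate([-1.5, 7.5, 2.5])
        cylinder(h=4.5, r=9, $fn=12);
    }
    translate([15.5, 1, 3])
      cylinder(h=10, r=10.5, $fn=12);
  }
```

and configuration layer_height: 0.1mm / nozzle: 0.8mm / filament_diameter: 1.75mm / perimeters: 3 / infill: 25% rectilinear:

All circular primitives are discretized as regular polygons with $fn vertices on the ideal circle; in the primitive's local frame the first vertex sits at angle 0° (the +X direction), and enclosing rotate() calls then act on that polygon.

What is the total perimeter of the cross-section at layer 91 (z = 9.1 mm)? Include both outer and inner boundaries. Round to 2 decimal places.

At z = 9.1 mm: the cylinder is absent (z outside [0, 9]); the cube at (6, 6) is present — its section is the full 22×15.5 rectangle (perimeter 75.00 mm); the cylinder at (-1.5, 7.5) is absent (z outside [2.5, 7]); Merging all regions: only the 22×15.5 cube at (6, 6) is present, so the union is just that shape — boundary = 75.00 mm; the r=10.5 cylinder at (15.5, 1) contributes a regular 12-gon of circumradius 10.5 (perimeter = 2·12·10.500·sin(180°/12) = 65.22 mm); Combining (union): the regions partially overlap (shared area 67.07 mm²), so the edge portions inside another operand are dropped and the merged outline is re-measured after clipping — boundary = 99.64 mm; (rotated 45° about Z; rotation is an isometry so areas/perimeters/island counts are preserved). Overall, the cross-section is a single solid region. Total boundary length (outer) = 99.64 mm.

99.64 mm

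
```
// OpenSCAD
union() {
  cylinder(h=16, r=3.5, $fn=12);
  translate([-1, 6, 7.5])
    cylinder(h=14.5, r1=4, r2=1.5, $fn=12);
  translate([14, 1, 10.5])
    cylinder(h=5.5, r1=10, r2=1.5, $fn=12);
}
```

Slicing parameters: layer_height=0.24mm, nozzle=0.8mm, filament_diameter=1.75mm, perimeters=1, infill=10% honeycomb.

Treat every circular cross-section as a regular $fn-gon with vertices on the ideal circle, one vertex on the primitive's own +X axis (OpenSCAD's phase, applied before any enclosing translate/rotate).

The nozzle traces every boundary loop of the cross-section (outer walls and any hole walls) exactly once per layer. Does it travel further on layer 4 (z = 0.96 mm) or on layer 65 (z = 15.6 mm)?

Layer 4 (z = 0.96): the r=3.5 cylinder contributes a regular 12-gon of circumradius 3.5 (perimeter = 2·12·3.500·sin(180°/12) = 21.74 mm); the cone at (-1, 6) does not reach this height (z outside [7.5, 22]); the cone at (14, 1) does not reach this height (z outside [10.5, 16]); Merging all regions: only the r=3.5 cylinder is present, so the union is just that shape — boundary = 21.74 mm. So its perimeter = 21.74 mm. Layer 65 (z = 15.6): the r=3.5 cylinder contributes a regular 12-gon of circumradius 3.5 (perimeter = 2·12·3.500·sin(180°/12) = 21.74 mm); the cone at (-1, 6) (r1=4→r2=1.5) has section circumradius 2.603 here — a regular 12-gon (perimeter = 2·12·2.603·sin(180°/12) = 16.17 mm); the cone at (14, 1) (r1=10→r2=1.5) has section circumradius 2.118 here — a regular 12-gon (perimeter = 2·12·2.118·sin(180°/12) = 13.16 mm); Taking the union: the 3 present regions are separate (no shared area or edge), so areas and boundary lengths simply add and each stays a separate island — boundary = 51.07 mm. So its perimeter = 51.07 mm. Layer 65 is larger (51.07 vs 21.74 mm).

layer 65 (z = 15.6 mm)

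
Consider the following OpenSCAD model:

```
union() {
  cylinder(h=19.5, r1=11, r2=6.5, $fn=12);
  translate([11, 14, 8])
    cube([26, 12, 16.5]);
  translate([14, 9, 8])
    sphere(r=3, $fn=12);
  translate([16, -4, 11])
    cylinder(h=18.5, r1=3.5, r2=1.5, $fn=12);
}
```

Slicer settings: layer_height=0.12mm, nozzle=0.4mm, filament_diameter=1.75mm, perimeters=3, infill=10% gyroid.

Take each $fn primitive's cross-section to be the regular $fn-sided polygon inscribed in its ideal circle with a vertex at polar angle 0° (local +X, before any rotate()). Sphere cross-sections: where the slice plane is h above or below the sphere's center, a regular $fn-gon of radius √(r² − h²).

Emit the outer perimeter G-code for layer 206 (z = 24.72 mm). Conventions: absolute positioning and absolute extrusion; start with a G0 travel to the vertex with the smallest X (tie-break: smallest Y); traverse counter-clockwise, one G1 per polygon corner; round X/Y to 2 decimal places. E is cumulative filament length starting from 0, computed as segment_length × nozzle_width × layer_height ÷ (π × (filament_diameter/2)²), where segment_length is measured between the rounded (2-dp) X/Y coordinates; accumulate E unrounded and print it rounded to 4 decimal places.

At z = 24.72 mm: the cone does not reach this height (z outside [0, 19.5]); the cube at (11, 14) does not reach this height (z outside [8, 24.5]); the sphere at (14, 9) does not reach this height (|z−center|=16.720 > r=3); the cone at (16, -4) contributes a regular 12-gon of circumradius 2.017 (interpolated between r1=3.5 and r2=1.5 at t=0.742); Taking the union: only the cone at (16, -4) is present, so the union is just that shape — 1 connected region. The outline is a single polygon with 12 vertices. Extrusion per mm of travel: 0.4 × 0.12 / (π × 0.875²) = 0.019956. Accumulating E over each segment gives final E = 0.2504.

G0 X13.98 Y-4.00 Z24.72
G1 X14.25 Y-5.01 E0.0209
G1 X14.99 Y-5.75 E0.0417
G1 X16.00 Y-6.02 E0.0626
G1 X17.01 Y-5.75 E0.0835
G1 X17.75 Y-5.01 E0.1044
G1 X18.02 Y-4.00 E0.1252
G1 X17.75 Y-2.99 E0.1461
G1 X17.01 Y-2.25 E0.1670
G1 X16.00 Y-1.98 E0.1878
G1 X14.99 Y-2.25 E0.2087
G1 X14.25 Y-2.99 E0.2296
G1 X13.98 Y-4.00 E0.2504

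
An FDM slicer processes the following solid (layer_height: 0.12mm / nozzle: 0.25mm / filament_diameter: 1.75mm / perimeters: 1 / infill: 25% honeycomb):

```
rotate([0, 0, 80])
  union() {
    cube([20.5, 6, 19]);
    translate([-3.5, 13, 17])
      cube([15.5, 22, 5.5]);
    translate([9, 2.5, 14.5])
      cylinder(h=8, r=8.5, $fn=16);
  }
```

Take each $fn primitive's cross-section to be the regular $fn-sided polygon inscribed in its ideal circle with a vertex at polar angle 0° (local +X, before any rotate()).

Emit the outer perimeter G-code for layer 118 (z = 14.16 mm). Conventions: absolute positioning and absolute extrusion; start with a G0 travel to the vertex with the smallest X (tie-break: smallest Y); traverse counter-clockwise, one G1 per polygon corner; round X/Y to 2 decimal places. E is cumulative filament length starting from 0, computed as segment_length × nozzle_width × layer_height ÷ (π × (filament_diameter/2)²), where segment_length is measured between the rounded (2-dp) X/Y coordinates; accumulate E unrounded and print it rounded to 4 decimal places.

At z = 14.16 mm: the cube is present — its section is the full 20.5×6 rectangle; the cube at (-3.5, 13) does not reach this height (z outside [17, 22.5]); the cylinder at (9, 2.5) does not reach this height (z outside [14.5, 22.5]); Taking the union: only the 20.5×6 cube is present, so the union is just that shape — 1 connected region; (rotated 80° about Z; rotation is an isometry so areas/perimeters/island counts are preserved). The outline is a single polygon with 4 vertices. Extrusion per mm of travel: 0.25 × 0.12 / (π × 0.875²) = 0.012473. Accumulating E over each segment gives final E = 0.6611.

G0 X-5.91 Y1.04 Z14.16
G1 X0.00 Y0.00 E0.0748
G1 X3.56 Y20.19 E0.3306
G1 X-2.35 Y21.23 E0.4054
G1 X-5.91 Y1.04 E0.6611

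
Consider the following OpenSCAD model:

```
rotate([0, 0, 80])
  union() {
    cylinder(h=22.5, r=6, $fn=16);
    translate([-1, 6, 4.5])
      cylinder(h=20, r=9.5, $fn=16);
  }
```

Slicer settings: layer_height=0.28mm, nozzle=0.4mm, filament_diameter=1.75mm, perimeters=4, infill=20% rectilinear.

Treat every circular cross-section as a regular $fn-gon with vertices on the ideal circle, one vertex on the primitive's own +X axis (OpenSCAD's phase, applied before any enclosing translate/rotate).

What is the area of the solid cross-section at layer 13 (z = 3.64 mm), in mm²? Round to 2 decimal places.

110.21 mm²

At z = 3.64 mm: the cylinder: section is a regular 16-gon, circumradius r=6 (area = (16/2)·6.000²·sin(360°/16) = 110.21 mm²); the cylinder at (-1, 6) does not reach this height (z outside [4.5, 24.5]); Taking the union: only the r=6 cylinder is present, so the union is just that shape — area = 110.21 mm²; (rotated 80° about Z; rotation is an isometry so areas/perimeters/island counts are preserved). Overall, the cross-section is a single solid region. Net area = 110.21 mm².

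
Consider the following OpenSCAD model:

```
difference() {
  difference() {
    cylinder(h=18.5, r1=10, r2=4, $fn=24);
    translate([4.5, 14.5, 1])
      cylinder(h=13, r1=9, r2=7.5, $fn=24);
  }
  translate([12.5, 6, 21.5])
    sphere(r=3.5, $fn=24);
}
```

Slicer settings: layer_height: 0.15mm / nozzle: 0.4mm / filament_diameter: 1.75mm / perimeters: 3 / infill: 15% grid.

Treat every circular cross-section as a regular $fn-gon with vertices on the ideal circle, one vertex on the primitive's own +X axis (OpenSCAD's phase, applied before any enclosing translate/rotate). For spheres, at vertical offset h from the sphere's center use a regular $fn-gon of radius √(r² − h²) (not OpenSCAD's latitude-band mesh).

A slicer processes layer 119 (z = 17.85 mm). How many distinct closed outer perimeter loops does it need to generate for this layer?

At z = 17.85 mm: the cone contributes a regular 24-gon of circumradius 4.211 (interpolated between r1=10 and r2=4 at t=0.965); the cone at (4.5, 14.5) is not intersected at this z (z outside [1, 14]); Subtracting the remaining from the first: none of the subtracted shapes is present at this height, so the cone is unchanged — 1 connected region; the sphere at (12.5, 6) is absent (|z−center|=3.650 > r=3.5); Subtracting the remaining from the first: none of the subtracted shapes is present at this height, so the result so far is unchanged — 1 connected region. The result has 1 disconnected region.

1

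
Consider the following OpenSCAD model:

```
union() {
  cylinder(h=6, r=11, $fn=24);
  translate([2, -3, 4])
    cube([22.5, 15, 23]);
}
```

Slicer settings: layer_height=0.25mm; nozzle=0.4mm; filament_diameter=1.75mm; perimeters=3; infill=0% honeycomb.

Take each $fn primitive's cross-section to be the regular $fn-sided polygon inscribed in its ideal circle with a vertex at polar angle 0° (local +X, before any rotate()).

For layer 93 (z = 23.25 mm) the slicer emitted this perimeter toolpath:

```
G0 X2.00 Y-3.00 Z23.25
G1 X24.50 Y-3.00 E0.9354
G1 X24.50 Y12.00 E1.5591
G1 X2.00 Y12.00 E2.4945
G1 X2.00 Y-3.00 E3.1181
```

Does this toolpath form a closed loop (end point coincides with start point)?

Start point (G0): (2.00, -3.00). End point (last G1): the path returns to the start — closed.

yes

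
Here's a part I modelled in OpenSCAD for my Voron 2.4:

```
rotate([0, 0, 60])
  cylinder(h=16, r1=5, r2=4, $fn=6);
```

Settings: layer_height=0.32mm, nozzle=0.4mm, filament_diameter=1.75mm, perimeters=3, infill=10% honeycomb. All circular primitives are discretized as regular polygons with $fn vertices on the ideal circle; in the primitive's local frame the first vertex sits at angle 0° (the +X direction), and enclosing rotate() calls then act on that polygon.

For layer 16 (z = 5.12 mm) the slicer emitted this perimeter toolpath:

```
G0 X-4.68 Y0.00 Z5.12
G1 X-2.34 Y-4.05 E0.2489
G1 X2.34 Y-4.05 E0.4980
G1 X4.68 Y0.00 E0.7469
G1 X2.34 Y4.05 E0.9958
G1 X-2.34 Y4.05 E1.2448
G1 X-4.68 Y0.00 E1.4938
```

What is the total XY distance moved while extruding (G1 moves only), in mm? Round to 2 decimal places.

28.07 mm

Sum the Euclidean lengths of each G1 segment: total = 28.07 mm.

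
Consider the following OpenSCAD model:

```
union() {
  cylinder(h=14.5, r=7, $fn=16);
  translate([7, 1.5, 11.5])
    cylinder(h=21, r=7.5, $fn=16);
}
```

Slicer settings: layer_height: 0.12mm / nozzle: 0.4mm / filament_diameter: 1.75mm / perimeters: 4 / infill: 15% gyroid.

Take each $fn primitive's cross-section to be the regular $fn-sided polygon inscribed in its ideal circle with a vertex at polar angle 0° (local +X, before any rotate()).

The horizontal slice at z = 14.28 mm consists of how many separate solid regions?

1

At z = 14.28 mm: the cylinder: section is a regular 16-gon, circumradius r=7; the cylinder at (7, 1.5): section is a regular 16-gon, circumradius r=7.5; Taking the union: the regions partially overlap (shared area 62.85 mm²), so overlapping operands fuse into one piece — 1 connected region. The result has 1 disconnected region.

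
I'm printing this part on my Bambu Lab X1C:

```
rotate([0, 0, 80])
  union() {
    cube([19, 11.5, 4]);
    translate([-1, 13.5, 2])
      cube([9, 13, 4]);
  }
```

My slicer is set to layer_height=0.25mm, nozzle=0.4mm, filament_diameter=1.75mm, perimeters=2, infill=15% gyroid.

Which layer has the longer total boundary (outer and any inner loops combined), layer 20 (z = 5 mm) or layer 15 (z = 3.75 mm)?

Layer 20 (z = 5): the cube is not intersected at this z (z outside [0, 4]); the 9×13 cube at (-1, 13.5) contributes its full rectangle (perimeter 44.00 mm); Merging all regions: only the 9×13 cube at (-1, 13.5) is present, so the union is just that shape — boundary = 44.00 mm; (rotated 80° about Z; rotation is an isometry so areas/perimeters/island counts are preserved). So its perimeter = 44.00 mm. Layer 15 (z = 3.75): the 19×11.5 cube contributes its full rectangle (perimeter 61.00 mm); the 9×13 cube at (-1, 13.5) contributes its full rectangle (perimeter 44.00 mm); Combining (union): the 2 present regions are separate (no shared area or edge), so areas and boundary lengths simply add and each stays a separate island — boundary = 105.00 mm; (whole slice rotated 80° about Z — lengths, areas and connectivity unchanged). So its perimeter = 105.00 mm. Layer 15 is larger (105.00 vs 44.00 mm).

layer 15 (z = 3.75 mm)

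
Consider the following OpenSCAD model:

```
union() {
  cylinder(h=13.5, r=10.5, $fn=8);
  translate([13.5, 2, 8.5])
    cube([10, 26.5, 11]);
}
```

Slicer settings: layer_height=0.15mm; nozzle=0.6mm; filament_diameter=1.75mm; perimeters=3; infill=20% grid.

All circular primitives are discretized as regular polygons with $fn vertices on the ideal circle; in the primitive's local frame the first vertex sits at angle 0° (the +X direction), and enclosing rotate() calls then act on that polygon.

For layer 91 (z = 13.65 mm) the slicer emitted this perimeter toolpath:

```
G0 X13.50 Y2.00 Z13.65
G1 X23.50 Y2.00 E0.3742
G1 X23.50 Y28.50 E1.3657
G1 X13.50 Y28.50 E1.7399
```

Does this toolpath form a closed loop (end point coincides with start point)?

no

Start point (G0): (13.50, 2.00). End point (last G1): the path does not return to the start — open.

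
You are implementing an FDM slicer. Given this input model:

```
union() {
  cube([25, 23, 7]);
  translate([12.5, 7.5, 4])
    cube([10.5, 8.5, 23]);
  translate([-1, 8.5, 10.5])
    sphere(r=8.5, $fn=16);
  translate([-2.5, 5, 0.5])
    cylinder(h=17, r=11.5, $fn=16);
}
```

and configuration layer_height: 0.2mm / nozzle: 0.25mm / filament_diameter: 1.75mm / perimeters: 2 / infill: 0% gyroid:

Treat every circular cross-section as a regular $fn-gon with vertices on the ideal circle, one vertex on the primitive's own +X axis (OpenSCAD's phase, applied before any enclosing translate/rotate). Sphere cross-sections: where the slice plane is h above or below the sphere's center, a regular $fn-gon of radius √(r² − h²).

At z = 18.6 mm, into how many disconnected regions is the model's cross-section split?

2

At z = 18.6 mm: the cube does not reach this height (z outside [0, 7]); the 10.5×8.5 cube at (12.5, 7.5) contributes its full rectangle; the sphere at (-1, 8.5): section is a regular 16-gon, circumradius = √(r²−h²) = √(8.5²−8.1²) = 2.577; the cylinder at (-2.5, 5) is not intersected at this z (z outside [0.5, 17.5]); Combining (union): the 2 present regions are separate (no shared area or edge), so areas and boundary lengths simply add and each stays a separate island — 2 connected regions. The result has 2 disconnected regions.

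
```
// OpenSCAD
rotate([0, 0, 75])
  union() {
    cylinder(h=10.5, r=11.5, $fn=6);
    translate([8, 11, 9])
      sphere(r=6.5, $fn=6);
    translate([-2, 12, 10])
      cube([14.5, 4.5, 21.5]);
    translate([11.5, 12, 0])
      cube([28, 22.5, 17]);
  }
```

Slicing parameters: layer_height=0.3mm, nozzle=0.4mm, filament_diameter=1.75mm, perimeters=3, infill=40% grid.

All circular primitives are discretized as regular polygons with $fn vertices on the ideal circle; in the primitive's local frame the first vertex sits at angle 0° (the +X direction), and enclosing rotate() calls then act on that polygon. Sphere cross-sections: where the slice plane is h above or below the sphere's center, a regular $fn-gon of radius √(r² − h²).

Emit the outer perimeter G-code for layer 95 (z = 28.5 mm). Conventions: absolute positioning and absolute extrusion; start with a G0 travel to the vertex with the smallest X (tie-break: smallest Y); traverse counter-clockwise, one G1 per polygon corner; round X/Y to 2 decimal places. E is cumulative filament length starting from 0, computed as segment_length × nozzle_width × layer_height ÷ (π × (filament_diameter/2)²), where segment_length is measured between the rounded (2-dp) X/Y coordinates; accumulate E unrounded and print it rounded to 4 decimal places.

G0 X-16.46 Y2.34 Z28.50
G1 X-12.11 Y1.17 E0.2247
G1 X-8.36 Y15.18 E0.9483
G1 X-12.70 Y16.34 E1.1724
G1 X-16.46 Y2.34 E1.8956

At z = 28.5 mm: the cylinder does not reach this height (z outside [0, 10.5]); the sphere at (8, 11) is absent (|z−center|=19.500 > r=6.5); the 14.5×4.5 cube at (-2, 12) contributes its full rectangle; the cube at (11.5, 12) does not reach this height (z outside [0, 17]); Taking the union: only the 14.5×4.5 cube at (-2, 12) is present, so the union is just that shape — 1 connected region; (whole slice rotated 75° about Z — lengths, areas and connectivity unchanged). The outline is a single polygon with 4 vertices. Extrusion per mm of travel: 0.4 × 0.3 / (π × 0.875²) = 0.049890. Accumulating E over each segment gives final E = 1.8956.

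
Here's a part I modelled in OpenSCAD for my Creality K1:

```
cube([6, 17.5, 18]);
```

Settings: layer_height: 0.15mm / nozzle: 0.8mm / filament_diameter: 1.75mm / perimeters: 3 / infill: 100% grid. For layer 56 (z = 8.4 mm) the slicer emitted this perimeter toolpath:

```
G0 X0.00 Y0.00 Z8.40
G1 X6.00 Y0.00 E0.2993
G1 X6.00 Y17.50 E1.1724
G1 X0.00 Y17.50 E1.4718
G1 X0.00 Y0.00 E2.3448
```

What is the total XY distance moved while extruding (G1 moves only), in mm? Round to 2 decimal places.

Sum the Euclidean lengths of each G1 segment: total = 47.00 mm.

47.00 mm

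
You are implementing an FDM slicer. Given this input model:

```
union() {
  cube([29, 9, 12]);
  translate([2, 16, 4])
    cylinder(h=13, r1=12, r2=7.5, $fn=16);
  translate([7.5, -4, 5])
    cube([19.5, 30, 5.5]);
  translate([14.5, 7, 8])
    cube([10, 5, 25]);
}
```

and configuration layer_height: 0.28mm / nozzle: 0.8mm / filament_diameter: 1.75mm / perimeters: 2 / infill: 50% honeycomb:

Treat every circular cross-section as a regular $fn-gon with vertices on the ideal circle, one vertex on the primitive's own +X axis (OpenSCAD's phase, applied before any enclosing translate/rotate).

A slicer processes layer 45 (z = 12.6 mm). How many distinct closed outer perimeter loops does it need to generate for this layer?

At z = 12.6 mm: the cube is not intersected at this z (z outside [0, 12]); the cone at (2, 16): at t=0.662 of its height the radius interpolates to r₁+(r₂−r₁)t = 9.023, giving a regular 16-gon of that circumradius; the cube at (7.5, -4) is absent (z outside [5, 10.5]); the cube at (14.5, 7) is present — its section is the full 10×5 rectangle; Merging all regions: the 2 present regions are separate (no shared area or edge), so areas and boundary lengths simply add and each stays a separate island — 2 connected regions. The result has 2 disconnected regions.

2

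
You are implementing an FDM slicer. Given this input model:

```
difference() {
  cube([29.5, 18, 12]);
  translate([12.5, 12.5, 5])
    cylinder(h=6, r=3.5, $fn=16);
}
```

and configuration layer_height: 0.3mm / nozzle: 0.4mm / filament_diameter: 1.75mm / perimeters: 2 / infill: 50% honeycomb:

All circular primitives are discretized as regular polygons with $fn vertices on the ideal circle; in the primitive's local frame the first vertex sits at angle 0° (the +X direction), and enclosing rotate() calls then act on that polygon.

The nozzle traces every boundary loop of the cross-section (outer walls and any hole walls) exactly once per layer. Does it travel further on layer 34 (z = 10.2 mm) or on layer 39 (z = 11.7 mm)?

layer 34 (z = 10.2 mm)

Layer 34 (z = 10.2): the cube (footprint 29.5×18) is included at this height (perimeter 95.00 mm); the r=3.5 cylinder at (12.5, 12.5) contributes a regular 16-gon of circumradius 3.5 (perimeter = 2·16·3.500·sin(180°/16) = 21.85 mm); Taking the first minus the rest: starting from the 29.5×18 cube, the r=3.5 cylinder at (12.5, 12.5) lies wholly inside it (removes its full 37.50 mm² and its 21.85 mm outline becomes a hole wall) — boundary (outer + 1 inner loop) = 116.85 mm. So its perimeter = 116.85 mm. Layer 39 (z = 11.7): the 29.5×18 cube contributes its full rectangle (perimeter 95.00 mm); the cylinder at (12.5, 12.5) does not reach this height (z outside [5, 11]); Subtracting the remaining from the first: none of the subtracted shapes is present at this height, so the 29.5×18 cube is unchanged — boundary = 95.00 mm. So its perimeter = 95.00 mm. Layer 34 is larger (116.85 vs 95.00 mm).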